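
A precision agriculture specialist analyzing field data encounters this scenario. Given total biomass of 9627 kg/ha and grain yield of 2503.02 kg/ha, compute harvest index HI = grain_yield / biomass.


HI = grain_yield / biomass
   = 2503.02 / 9627
   = 0.26


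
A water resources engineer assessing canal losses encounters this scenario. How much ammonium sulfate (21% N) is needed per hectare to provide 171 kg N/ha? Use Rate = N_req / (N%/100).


Rate = N_required / (N_content / 100)
     = 171 / (21 / 100)
     = 171 / 0.21
     = 814.29 kg/ha


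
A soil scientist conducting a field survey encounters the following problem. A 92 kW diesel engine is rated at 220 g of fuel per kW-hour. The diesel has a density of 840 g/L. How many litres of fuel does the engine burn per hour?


FC = P * BSFC / rho_fuel
   = 92 * 220 / 840
   = 20240 / 840
   = 24.10 L/h


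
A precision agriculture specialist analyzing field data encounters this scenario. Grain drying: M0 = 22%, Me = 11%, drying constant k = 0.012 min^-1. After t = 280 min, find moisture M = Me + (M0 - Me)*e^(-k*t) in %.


M = Me + (M0 - Me) * e^(-k*t)
  = 11 + (22 - 11) * e^(-0.012*280)
  = 11 + 11 * e^(-3.360)
  = 11 + 11 * 0.03474
  = 11 + 0.3821
  = 11.38%


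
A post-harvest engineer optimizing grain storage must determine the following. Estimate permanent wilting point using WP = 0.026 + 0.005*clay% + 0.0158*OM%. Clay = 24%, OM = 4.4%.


WP = 0.026 + 0.005*24 + 0.0158*4.4
   = 0.026 + 0.1200 + 0.0695
   = 0.2155


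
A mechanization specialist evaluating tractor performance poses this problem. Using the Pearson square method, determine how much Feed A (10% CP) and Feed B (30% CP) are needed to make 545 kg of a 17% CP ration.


parts_A = CP_b - target = 30 - 17 = 13
parts_B = target - CP_a = 17 - 10 = 7
total_parts = 13 + 7 = 20
Feed A = 545 * 13 / 20 = 354.25 kg
Feed B = 545 * 7 / 20 = 190.75 kg

354.25 kg


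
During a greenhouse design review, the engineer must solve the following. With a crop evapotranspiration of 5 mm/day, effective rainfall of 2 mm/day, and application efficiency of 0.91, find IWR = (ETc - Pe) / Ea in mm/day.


IWR = (ETc - Pe) / Ea
    = (5 - 2) / 0.91
    = 3 / 0.91
    = 3.30 mm/day


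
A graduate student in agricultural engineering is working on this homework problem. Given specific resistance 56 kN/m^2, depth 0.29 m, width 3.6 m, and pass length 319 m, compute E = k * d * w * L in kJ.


E = k * d * w * L
  = 56 * 0.29 * 3.6 * 319
  = 18650.02 kJ


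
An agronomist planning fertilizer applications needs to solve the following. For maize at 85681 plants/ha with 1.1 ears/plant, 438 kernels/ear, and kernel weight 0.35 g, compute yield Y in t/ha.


Y = density * ears * kernels * kw
  = 85681 * 1.1 * 438 * 0.35 g/ha
  = 14448387.03 g/ha
  = 14448.39 kg/ha = 14.45 t/ha


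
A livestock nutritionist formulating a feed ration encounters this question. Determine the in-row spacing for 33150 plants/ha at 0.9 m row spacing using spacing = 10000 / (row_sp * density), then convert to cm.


spacing = 10000 / (row_sp * density)
        = 10000 / (0.9 * 33150)
        = 10000 / 29835
        = 0.33518 m = 33.52 cm


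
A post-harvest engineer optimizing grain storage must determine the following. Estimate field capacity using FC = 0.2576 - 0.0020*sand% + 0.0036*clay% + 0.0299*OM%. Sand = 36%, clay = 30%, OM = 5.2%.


FC = 0.2576 - 0.0020*36 + 0.0036*30 + 0.0299*5.2
   = 0.2576 - 0.0720 + 0.1080 + 0.1555
   = 0.4491


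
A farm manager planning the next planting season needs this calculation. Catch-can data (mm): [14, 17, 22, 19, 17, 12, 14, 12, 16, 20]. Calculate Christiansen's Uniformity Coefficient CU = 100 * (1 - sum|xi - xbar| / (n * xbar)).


xbar = 163 / 10 = 16.300
sum|xi - xbar| = 27
CU = 100 * (1 - 27 / (10 * 16.300))
   = 100 * (1 - 0.1656)
   = 83.44%


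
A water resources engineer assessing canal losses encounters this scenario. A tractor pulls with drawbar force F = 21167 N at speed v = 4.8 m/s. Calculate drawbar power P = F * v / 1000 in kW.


P = F * v / 1000
  = 21167 * 4.8 / 1000
  = 101601.60 / 1000
  = 101.60 kW


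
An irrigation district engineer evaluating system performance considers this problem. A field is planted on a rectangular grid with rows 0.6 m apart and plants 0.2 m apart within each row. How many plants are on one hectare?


D = 10000 / (row_sp * plant_sp)
  = 10000 / (0.6 * 0.2)
  = 10000 / 0.1200
  = 83333.33 plants/ha


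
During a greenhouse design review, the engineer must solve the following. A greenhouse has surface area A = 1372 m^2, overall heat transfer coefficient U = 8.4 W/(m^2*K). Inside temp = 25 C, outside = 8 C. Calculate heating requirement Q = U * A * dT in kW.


dT = 25 - (8) = 17 K
Q = U * A * dT
  = 8.4 * 1372 * 17
  = 195921.60 W = 195.92 kW


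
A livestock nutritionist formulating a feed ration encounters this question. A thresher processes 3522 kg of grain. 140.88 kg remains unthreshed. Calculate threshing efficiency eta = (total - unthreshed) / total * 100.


eta = (total - unthreshed) / total * 100
    = (3522 - 140.88) / 3522 * 100
    = 3381.12 / 3522 * 100
    = 96%


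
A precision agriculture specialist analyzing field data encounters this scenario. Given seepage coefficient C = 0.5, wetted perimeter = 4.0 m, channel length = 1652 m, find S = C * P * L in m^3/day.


S = C * P * L
  = 0.5 * 4.0 * 1652
  = 3304 m^3/day


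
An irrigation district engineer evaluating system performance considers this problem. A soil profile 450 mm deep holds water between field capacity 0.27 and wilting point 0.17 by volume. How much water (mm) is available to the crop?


AW = (FC - WP) * D
   = (0.27 - 0.17) * 450
   = 0.10 * 450
   = 45 mm


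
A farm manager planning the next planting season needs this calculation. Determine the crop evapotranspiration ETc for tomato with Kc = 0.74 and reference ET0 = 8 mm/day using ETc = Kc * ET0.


ETc = Kc * ET0
    = 0.74 * 8
    = 5.92 mm/day


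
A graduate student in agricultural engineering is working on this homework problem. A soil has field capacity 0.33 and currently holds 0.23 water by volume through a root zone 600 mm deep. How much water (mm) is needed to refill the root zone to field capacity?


SMD = (FC - theta) * D
    = (0.33 - 0.23) * 600
    = 0.100 * 600
    = 60 mm


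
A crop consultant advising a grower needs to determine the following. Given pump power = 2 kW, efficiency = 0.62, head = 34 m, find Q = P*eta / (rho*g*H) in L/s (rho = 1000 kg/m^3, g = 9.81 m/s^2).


Q = (P * 1000 * eta) / (rho * g * H)
  = (2 * 1000 * 0.62) / (1000 * 9.81 * 34)
  = 1240 / 333540
  = 0.00372 m^3/s = 3.72 L/s


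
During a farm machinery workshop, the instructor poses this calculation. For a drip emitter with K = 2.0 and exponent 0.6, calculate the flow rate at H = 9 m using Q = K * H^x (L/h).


Q = K * H^x
  = 2.0 * 9^0.6
  = 2.0 * 3.7372
  = 7.47 L/h


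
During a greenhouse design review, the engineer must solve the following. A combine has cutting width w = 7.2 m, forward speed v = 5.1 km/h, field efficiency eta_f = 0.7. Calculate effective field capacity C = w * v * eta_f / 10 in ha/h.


C = w * v * eta_f / 10
  = 7.2 * 5.1 * 0.7 / 10
  = 25.70 / 10
  = 2.57 ha/h


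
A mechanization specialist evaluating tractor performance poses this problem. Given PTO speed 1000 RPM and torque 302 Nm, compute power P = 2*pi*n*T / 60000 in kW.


P = 2*pi*n*T / 60000
  = 2*pi * 1000 * 302 / 60000
  = 1897521.96 / 60000
  = 31.63 kW


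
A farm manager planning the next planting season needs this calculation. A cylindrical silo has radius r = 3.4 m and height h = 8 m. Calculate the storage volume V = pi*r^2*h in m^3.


V = pi * r^2 * h
  = pi * 3.4^2 * 8
  = pi * 11.56 * 8
  = 290.53 m^3


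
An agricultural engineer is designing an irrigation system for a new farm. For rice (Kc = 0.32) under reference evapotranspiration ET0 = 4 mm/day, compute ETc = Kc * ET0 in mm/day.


ETc = Kc * ET0
    = 0.32 * 4
    = 1.28 mm/day


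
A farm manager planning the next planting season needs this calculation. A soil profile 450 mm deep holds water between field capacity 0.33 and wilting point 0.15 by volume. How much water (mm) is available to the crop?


AW = (FC - WP) * D
   = (0.33 - 0.15) * 450
   = 0.18 * 450
   = 81 mm


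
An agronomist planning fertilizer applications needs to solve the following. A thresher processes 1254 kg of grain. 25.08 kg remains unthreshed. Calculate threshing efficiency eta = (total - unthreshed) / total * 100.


eta = (total - unthreshed) / total * 100
    = (1254 - 25.08) / 1254 * 100
    = 1228.92 / 1254 * 100
    = 98%


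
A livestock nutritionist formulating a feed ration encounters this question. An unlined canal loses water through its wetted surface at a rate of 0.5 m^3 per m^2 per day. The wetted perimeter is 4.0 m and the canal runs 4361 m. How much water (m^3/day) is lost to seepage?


S = C * P * L
  = 0.5 * 4.0 * 4361
  = 8722 m^3/day


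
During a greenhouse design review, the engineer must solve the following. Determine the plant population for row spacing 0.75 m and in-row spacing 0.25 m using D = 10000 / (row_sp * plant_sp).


D = 10000 / (row_sp * plant_sp)
  = 10000 / (0.75 * 0.25)
  = 10000 / 0.1875
  = 53333.33 plants/ha


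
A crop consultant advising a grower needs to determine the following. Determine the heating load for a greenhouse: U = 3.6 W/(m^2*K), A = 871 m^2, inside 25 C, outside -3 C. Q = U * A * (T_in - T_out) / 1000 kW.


dT = 25 - (-3) = 28 K
Q = U * A * dT
  = 3.6 * 871 * 28
  = 87796.80 W = 87.80 kW


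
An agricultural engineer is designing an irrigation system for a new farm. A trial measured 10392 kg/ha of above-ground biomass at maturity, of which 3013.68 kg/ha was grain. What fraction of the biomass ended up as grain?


HI = grain_yield / biomass
   = 3013.68 / 10392
   = 0.29


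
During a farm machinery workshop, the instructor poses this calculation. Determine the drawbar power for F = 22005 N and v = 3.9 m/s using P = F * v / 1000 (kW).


P = F * v / 1000
  = 22005 * 3.9 / 1000
  = 85819.50 / 1000
  = 85.82 kW


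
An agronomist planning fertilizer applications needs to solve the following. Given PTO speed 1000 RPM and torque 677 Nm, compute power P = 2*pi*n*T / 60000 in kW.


P = 2*pi*n*T / 60000
  = 2*pi * 1000 * 677 / 60000
  = 4253716.45 / 60000
  = 70.90 kW


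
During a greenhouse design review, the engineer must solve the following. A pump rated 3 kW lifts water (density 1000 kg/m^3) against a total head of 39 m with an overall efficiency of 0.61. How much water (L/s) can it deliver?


Q = (P * 1000 * eta) / (rho * g * H)
  = (3 * 1000 * 0.61) / (1000 * 9.81 * 39)
  = 1830 / 382590
  = 0.00478 m^3/s = 4.78 L/s


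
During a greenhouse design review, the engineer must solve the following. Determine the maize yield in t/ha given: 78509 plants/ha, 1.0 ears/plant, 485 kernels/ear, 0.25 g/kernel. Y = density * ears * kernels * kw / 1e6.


Y = density * ears * kernels * kw
  = 78509 * 1.0 * 485 * 0.25 g/ha
  = 9519216.25 g/ha
  = 9519.22 kg/ha = 9.52 t/ha


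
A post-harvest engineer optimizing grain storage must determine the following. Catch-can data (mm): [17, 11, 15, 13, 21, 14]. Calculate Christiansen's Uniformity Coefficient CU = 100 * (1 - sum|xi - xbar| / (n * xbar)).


xbar = 91 / 6 = 15.167
sum|xi - xbar| = 15.333
CU = 100 * (1 - 15.333 / (6 * 15.167))
   = 100 * (1 - 0.1685)
   = 83.15%


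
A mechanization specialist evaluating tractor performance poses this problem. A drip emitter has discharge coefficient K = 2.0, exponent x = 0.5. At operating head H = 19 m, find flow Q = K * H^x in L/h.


Q = K * H^x
  = 2.0 * 19^0.5
  = 2.0 * 4.3589
  = 8.72 L/h


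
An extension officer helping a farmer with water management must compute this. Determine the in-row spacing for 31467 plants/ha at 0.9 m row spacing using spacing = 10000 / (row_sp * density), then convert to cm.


spacing = 10000 / (row_sp * density)
        = 10000 / (0.9 * 31467)
        = 10000 / 28320.30
        = 0.35310 m = 35.31 cm


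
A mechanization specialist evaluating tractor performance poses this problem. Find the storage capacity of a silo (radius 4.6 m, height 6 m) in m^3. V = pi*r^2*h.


V = pi * r^2 * h
  = pi * 4.6^2 * 6
  = pi * 21.16 * 6
  = 398.86 m^3


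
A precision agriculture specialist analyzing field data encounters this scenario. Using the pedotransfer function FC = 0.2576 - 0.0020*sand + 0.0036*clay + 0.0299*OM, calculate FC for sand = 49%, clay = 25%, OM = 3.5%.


FC = 0.2576 - 0.0020*49 + 0.0036*25 + 0.0299*3.5
   = 0.2576 - 0.0980 + 0.0900 + 0.1047
   = 0.3543


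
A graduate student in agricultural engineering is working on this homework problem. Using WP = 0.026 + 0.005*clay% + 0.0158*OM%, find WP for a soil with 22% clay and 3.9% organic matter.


WP = 0.026 + 0.005*22 + 0.0158*3.9
   = 0.026 + 0.1100 + 0.0616
   = 0.1976


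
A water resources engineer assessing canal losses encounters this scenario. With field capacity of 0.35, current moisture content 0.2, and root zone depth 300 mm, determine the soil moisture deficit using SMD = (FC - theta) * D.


SMD = (FC - theta) * D
    = (0.35 - 0.2) * 300
    = 0.150 * 300
    = 45 mm


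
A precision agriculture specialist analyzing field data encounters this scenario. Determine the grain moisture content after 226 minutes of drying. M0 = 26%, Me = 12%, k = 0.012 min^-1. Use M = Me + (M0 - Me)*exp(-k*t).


M = Me + (M0 - Me) * e^(-k*t)
  = 12 + (26 - 12) * e^(-0.012*226)
  = 12 + 14 * e^(-2.712)
  = 12 + 14 * 0.06640
  = 12 + 0.9297
  = 12.93%


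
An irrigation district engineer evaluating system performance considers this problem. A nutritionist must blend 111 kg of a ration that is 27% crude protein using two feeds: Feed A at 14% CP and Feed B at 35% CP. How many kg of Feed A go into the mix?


parts_A = CP_b - target = 35 - 27 = 8
parts_B = target - CP_a = 27 - 14 = 13
total_parts = 8 + 13 = 21
Feed A = 111 * 8 / 21 = 42.29 kg
Feed B = 111 * 13 / 21 = 68.71 kg

42.29 kg


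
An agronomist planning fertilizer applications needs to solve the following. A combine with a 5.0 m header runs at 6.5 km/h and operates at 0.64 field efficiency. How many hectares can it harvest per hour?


C = w * v * eta_f / 10
  = 5.0 * 6.5 * 0.64 / 10
  = 20.80 / 10
  = 2.08 ha/h


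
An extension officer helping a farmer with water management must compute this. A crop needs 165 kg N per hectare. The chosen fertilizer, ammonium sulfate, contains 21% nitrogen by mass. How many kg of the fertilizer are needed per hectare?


Rate = N_required / (N_content / 100)
     = 165 / (21 / 100)
     = 165 / 0.21
     = 785.71 kg/ha


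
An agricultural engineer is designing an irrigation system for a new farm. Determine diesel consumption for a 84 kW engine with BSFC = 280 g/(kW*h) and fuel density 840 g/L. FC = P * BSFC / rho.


FC = P * BSFC / rho_fuel
   = 84 * 280 / 840
   = 23520 / 840
   = 28 L/h


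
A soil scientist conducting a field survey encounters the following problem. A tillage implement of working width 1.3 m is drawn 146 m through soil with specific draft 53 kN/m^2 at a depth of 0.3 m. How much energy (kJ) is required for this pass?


E = k * d * w * L
  = 53 * 0.3 * 1.3 * 146
  = 3017.82 kJ


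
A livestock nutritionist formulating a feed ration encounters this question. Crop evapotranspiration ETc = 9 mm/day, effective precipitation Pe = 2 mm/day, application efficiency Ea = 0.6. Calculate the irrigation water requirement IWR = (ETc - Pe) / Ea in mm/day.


IWR = (ETc - Pe) / Ea
    = (9 - 2) / 0.6
    = 7 / 0.6
    = 11.67 mm/day


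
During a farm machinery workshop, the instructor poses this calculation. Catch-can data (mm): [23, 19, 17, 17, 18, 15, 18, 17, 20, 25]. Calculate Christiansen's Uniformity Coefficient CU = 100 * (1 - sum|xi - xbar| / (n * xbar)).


xbar = 189 / 10 = 18.900
sum|xi - xbar| = 22.800
CU = 100 * (1 - 22.800 / (10 * 18.900))
   = 100 * (1 - 0.1206)
   = 87.94%


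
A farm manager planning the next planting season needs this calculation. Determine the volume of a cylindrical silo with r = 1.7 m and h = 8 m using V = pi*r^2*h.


V = pi * r^2 * h
  = pi * 1.7^2 * 8
  = pi * 2.89 * 8
  = 72.63 m^3


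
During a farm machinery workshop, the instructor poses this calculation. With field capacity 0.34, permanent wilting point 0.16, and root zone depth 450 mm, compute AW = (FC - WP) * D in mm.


AW = (FC - WP) * D
   = (0.34 - 0.16) * 450
   = 0.18 * 450
   = 81 mm


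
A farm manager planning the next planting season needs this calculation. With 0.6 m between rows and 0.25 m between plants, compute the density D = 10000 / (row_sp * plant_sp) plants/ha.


D = 10000 / (row_sp * plant_sp)
  = 10000 / (0.6 * 0.25)
  = 10000 / 0.1500
  = 66666.67 plants/ha


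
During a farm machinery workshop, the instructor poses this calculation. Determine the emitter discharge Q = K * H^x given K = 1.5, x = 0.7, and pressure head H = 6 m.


Q = K * H^x
  = 1.5 * 6^0.7
  = 1.5 * 3.5051
  = 5.26 L/h


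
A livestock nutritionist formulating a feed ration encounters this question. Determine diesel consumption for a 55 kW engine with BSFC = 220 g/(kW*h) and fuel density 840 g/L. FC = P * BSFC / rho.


FC = P * BSFC / rho_fuel
   = 55 * 220 / 840
   = 12100 / 840
   = 14.40 L/h


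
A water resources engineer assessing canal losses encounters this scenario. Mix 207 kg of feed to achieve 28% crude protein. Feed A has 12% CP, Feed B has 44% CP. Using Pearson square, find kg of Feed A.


parts_A = CP_b - target = 44 - 28 = 16
parts_B = target - CP_a = 28 - 12 = 16
total_parts = 16 + 16 = 32
Feed A = 207 * 16 / 32 = 103.50 kg
Feed B = 207 * 16 / 32 = 103.50 kg


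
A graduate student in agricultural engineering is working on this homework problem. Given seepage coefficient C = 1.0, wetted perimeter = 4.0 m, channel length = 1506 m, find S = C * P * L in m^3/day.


S = C * P * L
  = 1.0 * 4.0 * 1506
  = 6024 m^3/day


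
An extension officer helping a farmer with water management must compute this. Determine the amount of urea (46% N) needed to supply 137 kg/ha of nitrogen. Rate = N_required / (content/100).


Rate = N_required / (N_content / 100)
     = 137 / (46 / 100)
     = 137 / 0.46
     = 297.83 kg/ha


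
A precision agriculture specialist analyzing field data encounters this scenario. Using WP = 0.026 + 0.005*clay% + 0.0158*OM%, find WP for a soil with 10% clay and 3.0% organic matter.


WP = 0.026 + 0.005*10 + 0.0158*3.0
   = 0.026 + 0.0500 + 0.0474
   = 0.1234


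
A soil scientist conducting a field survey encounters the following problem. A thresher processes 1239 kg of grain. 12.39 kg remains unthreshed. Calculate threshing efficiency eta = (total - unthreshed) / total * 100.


eta = (total - unthreshed) / total * 100
    = (1239 - 12.39) / 1239 * 100
    = 1226.61 / 1239 * 100
    = 99%


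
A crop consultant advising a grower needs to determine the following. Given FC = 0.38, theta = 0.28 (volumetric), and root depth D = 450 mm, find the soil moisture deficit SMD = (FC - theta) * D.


SMD = (FC - theta) * D
    = (0.38 - 0.28) * 450
    = 0.100 * 450
    = 45 mm


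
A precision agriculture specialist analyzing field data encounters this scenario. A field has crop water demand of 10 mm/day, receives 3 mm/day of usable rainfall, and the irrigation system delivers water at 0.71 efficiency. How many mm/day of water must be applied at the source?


IWR = (ETc - Pe) / Ea
    = (10 - 3) / 0.71
    = 7 / 0.71
    = 9.86 mm/day


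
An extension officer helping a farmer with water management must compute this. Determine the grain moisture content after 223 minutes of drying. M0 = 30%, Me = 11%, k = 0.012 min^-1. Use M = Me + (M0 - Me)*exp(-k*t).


M = Me + (M0 - Me) * e^(-k*t)
  = 11 + (30 - 11) * e^(-0.012*223)
  = 11 + 19 * e^(-2.676)
  = 11 + 19 * 0.06884
  = 11 + 1.3079
  = 12.31%


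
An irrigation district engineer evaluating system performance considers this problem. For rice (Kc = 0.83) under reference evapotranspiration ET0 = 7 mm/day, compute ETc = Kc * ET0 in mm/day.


ETc = Kc * ET0
    = 0.83 * 7
    = 5.81 mm/day


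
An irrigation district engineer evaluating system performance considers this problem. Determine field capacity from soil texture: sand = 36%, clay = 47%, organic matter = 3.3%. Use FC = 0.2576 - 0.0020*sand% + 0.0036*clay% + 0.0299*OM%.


FC = 0.2576 - 0.0020*36 + 0.0036*47 + 0.0299*3.3
   = 0.2576 - 0.0720 + 0.1692 + 0.0987
   = 0.4535


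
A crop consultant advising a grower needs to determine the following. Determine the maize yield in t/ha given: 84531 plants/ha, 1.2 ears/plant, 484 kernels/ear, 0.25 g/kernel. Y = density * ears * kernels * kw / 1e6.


Y = density * ears * kernels * kw
  = 84531 * 1.2 * 484 * 0.25 g/ha
  = 12273901.20 g/ha
  = 12273.90 kg/ha = 12.27 t/ha


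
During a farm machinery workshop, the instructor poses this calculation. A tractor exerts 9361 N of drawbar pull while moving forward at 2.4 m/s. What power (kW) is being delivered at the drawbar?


P = F * v / 1000
  = 9361 * 2.4 / 1000
  = 22466.40 / 1000
  = 22.47 kW


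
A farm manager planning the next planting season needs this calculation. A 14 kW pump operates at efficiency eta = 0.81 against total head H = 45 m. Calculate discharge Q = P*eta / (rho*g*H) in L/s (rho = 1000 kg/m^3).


Q = (P * 1000 * eta) / (rho * g * H)
  = (14 * 1000 * 0.81) / (1000 * 9.81 * 45)
  = 11340 / 441450
  = 0.02569 m^3/s = 25.69 L/s


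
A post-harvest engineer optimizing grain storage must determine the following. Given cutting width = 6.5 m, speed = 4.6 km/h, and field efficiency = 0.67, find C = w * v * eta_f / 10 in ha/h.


C = w * v * eta_f / 10
  = 6.5 * 4.6 * 0.67 / 10
  = 20.03 / 10
  = 2.00 ha/h


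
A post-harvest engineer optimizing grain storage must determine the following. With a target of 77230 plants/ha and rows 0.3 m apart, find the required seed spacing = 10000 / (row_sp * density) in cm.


spacing = 10000 / (row_sp * density)
        = 10000 / (0.3 * 77230)
        = 10000 / 23169
        = 0.43161 m = 43.16 cm


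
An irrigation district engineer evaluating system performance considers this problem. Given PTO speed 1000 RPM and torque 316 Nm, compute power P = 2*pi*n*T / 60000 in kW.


P = 2*pi*n*T / 60000
  = 2*pi * 1000 * 316 / 60000
  = 1985486.56 / 60000
  = 33.09 kW


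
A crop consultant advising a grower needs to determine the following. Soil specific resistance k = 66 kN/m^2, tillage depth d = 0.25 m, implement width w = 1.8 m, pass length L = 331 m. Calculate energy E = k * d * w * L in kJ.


E = k * d * w * L
  = 66 * 0.25 * 1.8 * 331
  = 9830.70 kJ


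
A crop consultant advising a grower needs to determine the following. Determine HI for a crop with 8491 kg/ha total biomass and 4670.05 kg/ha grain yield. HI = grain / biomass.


HI = grain_yield / biomass
   = 4670.05 / 8491
   = 0.55


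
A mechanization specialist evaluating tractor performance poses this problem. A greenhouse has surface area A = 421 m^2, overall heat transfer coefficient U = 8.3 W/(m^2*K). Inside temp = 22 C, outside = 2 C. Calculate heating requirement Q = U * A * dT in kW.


dT = 22 - (2) = 20 K
Q = U * A * dT
  = 8.3 * 421 * 20
  = 69886 W = 69.89 kW


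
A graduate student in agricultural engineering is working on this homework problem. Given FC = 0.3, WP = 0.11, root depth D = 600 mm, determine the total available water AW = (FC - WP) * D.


AW = (FC - WP) * D
   = (0.3 - 0.11) * 600
   = 0.19 * 600
   = 114 mm


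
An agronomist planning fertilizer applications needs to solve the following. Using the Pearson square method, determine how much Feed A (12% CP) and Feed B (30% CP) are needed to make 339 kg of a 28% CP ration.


parts_A = CP_b - target = 30 - 28 = 2
parts_B = target - CP_a = 28 - 12 = 16
total_parts = 2 + 16 = 18
Feed A = 339 * 2 / 18 = 37.67 kg
Feed B = 339 * 16 / 18 = 301.33 kg

37.67 kg


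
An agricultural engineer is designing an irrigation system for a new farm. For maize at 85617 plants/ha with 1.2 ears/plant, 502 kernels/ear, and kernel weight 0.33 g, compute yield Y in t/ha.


Y = density * ears * kernels * kw
  = 85617 * 1.2 * 502 * 0.33 g/ha
  = 17019974.66 g/ha
  = 17019.97 kg/ha = 17.02 t/ha


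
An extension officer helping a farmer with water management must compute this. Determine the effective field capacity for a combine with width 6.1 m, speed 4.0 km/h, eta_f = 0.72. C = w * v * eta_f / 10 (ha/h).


C = w * v * eta_f / 10
  = 6.1 * 4.0 * 0.72 / 10
  = 17.57 / 10
  = 1.76 ha/h


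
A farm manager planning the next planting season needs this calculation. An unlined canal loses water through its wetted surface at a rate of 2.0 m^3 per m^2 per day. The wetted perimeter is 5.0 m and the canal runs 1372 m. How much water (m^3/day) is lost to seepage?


S = C * P * L
  = 2.0 * 5.0 * 1372
  = 13720 m^3/day


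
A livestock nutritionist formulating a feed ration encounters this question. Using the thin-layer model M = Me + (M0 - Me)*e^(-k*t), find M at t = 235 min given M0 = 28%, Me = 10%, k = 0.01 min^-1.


M = Me + (M0 - Me) * e^(-k*t)
  = 10 + (28 - 10) * e^(-0.01*235)
  = 10 + 18 * e^(-2.350)
  = 10 + 18 * 0.09537
  = 10 + 1.7166
  = 11.72%


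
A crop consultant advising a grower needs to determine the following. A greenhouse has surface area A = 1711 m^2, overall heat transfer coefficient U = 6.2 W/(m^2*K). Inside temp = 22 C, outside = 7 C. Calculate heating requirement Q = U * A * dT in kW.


dT = 22 - (7) = 15 K
Q = U * A * dT
  = 6.2 * 1711 * 15
  = 159123 W = 159.12 kW


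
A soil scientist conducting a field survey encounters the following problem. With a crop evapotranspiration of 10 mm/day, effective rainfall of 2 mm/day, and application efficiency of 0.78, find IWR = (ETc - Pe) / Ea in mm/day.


IWR = (ETc - Pe) / Ea
    = (10 - 2) / 0.78
    = 8 / 0.78
    = 10.26 mm/day


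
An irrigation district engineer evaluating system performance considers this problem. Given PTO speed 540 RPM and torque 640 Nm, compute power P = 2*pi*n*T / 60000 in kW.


P = 2*pi*n*T / 60000
  = 2*pi * 540 * 640 / 60000
  = 2171468.84 / 60000
  = 36.19 kW


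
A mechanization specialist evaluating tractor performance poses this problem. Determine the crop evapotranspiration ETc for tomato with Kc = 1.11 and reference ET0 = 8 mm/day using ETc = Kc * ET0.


ETc = Kc * ET0
    = 1.11 * 8
    = 8.88 mm/day


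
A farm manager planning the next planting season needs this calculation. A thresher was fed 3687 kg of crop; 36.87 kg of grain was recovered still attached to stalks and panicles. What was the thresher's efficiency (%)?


eta = (total - unthreshed) / total * 100
    = (3687 - 36.87) / 3687 * 100
    = 3650.13 / 3687 * 100
    = 99%


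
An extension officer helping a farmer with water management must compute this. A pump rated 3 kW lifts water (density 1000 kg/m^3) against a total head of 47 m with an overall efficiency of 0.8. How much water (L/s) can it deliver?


Q = (P * 1000 * eta) / (rho * g * H)
  = (3 * 1000 * 0.8) / (1000 * 9.81 * 47)
  = 2400 / 461070
  = 0.00521 m^3/s = 5.21 L/s


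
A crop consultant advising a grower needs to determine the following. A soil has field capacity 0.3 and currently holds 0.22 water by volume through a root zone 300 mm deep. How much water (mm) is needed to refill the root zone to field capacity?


SMD = (FC - theta) * D
    = (0.3 - 0.22) * 300
    = 0.080 * 300
    = 24 mm


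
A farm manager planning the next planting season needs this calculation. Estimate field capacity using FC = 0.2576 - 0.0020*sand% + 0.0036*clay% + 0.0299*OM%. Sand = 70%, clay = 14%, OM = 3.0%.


FC = 0.2576 - 0.0020*70 + 0.0036*14 + 0.0299*3.0
   = 0.2576 - 0.1400 + 0.0504 + 0.0897
   = 0.2577


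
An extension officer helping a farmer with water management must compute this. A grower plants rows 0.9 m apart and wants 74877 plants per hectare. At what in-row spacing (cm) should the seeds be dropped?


spacing = 10000 / (row_sp * density)
        = 10000 / (0.9 * 74877)
        = 10000 / 67389.30
        = 0.14839 m = 14.84 cm


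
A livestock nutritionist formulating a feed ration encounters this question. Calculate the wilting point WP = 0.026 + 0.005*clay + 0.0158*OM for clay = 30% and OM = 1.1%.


WP = 0.026 + 0.005*30 + 0.0158*1.1
   = 0.026 + 0.1500 + 0.0174
   = 0.1934


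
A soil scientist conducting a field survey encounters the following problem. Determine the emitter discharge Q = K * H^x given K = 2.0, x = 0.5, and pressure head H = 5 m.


Q = K * H^x
  = 2.0 * 5^0.5
  = 2.0 * 2.2361
  = 4.47 L/h


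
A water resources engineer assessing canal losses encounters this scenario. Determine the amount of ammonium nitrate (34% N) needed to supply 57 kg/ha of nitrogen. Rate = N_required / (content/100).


Rate = N_required / (N_content / 100)
     = 57 / (34 / 100)
     = 57 / 0.34
     = 167.65 kg/ha


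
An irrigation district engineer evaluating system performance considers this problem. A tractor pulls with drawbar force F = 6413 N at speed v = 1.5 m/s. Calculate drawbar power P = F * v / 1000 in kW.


P = F * v / 1000
  = 6413 * 1.5 / 1000
  = 9619.50 / 1000
  = 9.62 kW


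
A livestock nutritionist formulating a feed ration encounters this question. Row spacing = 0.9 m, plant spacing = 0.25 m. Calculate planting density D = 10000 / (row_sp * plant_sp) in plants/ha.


D = 10000 / (row_sp * plant_sp)
  = 10000 / (0.9 * 0.25)
  = 10000 / 0.2250
  = 44444.44 plants/ha


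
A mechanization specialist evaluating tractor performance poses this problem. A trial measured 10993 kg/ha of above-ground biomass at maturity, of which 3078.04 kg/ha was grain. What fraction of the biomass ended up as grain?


HI = grain_yield / biomass
   = 3078.04 / 10993
   = 0.28


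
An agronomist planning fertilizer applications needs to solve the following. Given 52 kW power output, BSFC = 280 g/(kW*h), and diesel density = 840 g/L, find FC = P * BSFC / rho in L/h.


FC = P * BSFC / rho_fuel
   = 52 * 280 / 840
   = 14560 / 840
   = 17.33 L/h


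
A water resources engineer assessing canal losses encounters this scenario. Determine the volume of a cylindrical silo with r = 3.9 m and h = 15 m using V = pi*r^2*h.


V = pi * r^2 * h
  = pi * 3.9^2 * 15
  = pi * 15.21 * 15
  = 716.75 m^3


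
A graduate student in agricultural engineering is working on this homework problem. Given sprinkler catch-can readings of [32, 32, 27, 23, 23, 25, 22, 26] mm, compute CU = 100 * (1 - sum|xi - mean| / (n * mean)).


xbar = 210 / 8 = 26.250
sum|xi - xbar| = 24.500
CU = 100 * (1 - 24.500 / (8 * 26.250))
   = 100 * (1 - 0.1167)
   = 88.33%


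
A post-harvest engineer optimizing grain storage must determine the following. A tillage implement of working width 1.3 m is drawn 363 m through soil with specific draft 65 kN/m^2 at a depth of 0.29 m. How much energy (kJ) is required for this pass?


E = k * d * w * L
  = 65 * 0.29 * 1.3 * 363
  = 8895.32 kJ


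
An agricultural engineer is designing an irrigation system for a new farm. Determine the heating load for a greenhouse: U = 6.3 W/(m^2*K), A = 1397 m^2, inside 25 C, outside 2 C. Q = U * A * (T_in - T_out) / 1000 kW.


dT = 25 - (2) = 23 K
Q = U * A * dT
  = 6.3 * 1397 * 23
  = 202425.30 W = 202.43 kW


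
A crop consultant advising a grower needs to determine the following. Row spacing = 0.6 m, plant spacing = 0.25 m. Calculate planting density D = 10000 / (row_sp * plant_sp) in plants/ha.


D = 10000 / (row_sp * plant_sp)
  = 10000 / (0.6 * 0.25)
  = 10000 / 0.1500
  = 66666.67 plants/ha


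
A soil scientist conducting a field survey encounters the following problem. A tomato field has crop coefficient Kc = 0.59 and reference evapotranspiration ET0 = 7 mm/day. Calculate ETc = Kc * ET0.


ETc = Kc * ET0
    = 0.59 * 7
    = 4.13 mm/day


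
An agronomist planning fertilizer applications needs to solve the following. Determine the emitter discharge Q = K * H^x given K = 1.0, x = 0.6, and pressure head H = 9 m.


Q = K * H^x
  = 1.0 * 9^0.6
  = 1.0 * 3.7372
  = 3.74 L/h


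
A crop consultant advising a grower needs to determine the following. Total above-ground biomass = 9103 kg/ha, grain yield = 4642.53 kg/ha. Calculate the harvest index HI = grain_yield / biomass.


HI = grain_yield / biomass
   = 4642.53 / 9103
   = 0.51


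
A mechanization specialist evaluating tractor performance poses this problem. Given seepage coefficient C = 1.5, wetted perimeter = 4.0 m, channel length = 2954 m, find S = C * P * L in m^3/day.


S = C * P * L
  = 1.5 * 4.0 * 2954
  = 17724 m^3/day


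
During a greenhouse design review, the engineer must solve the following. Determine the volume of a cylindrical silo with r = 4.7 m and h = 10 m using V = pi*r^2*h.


V = pi * r^2 * h
  = pi * 4.7^2 * 10
  = pi * 22.09 * 10
  = 693.98 m^3


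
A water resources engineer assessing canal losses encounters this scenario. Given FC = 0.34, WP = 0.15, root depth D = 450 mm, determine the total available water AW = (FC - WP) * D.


AW = (FC - WP) * D
   = (0.34 - 0.15) * 450
   = 0.19 * 450
   = 85.50 mm


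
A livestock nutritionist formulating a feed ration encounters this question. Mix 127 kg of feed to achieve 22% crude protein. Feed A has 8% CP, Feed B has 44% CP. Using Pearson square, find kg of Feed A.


parts_A = CP_b - target = 44 - 22 = 22
parts_B = target - CP_a = 22 - 8 = 14
total_parts = 22 + 14 = 36
Feed A = 127 * 22 / 36 = 77.61 kg
Feed B = 127 * 14 / 36 = 49.39 kg

77.61 kg


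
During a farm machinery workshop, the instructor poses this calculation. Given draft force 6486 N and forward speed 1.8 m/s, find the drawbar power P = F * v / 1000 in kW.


P = F * v / 1000
  = 6486 * 1.8 / 1000
  = 11674.80 / 1000
  = 11.67 kW


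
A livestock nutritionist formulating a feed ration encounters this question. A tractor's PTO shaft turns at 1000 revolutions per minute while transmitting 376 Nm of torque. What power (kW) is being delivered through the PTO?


P = 2*pi*n*T / 60000
  = 2*pi * 1000 * 376 / 60000
  = 2362477.68 / 60000
  = 39.37 kW


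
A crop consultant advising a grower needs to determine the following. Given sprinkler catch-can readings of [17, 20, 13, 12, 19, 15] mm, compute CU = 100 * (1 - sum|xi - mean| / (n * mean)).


xbar = 96 / 6 = 16
sum|xi - xbar| = 16
CU = 100 * (1 - 16 / (6 * 16))
   = 100 * (1 - 0.1667)
   = 83.33%


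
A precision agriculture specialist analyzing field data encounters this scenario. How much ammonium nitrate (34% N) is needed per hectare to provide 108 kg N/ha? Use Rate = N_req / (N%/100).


Rate = N_required / (N_content / 100)
     = 108 / (34 / 100)
     = 108 / 0.34
     = 317.65 kg/ha


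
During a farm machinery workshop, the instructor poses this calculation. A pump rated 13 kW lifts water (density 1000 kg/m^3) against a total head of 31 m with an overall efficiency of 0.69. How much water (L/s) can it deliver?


Q = (P * 1000 * eta) / (rho * g * H)
  = (13 * 1000 * 0.69) / (1000 * 9.81 * 31)
  = 8970 / 304110
  = 0.02950 m^3/s = 29.50 L/s


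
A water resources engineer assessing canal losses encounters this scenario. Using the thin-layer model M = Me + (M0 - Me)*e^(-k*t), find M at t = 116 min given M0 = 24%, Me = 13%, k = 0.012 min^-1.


M = Me + (M0 - Me) * e^(-k*t)
  = 13 + (24 - 13) * e^(-0.012*116)
  = 13 + 11 * e^(-1.392)
  = 13 + 11 * 0.24858
  = 13 + 2.7344
  = 15.73%


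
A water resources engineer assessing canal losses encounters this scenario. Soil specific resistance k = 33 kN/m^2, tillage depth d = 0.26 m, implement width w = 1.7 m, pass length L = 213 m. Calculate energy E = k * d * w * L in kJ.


E = k * d * w * L
  = 33 * 0.26 * 1.7 * 213
  = 3106.82 kJ


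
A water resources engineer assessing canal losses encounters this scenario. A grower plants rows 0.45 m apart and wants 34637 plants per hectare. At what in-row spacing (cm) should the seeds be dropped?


spacing = 10000 / (row_sp * density)
        = 10000 / (0.45 * 34637)
        = 10000 / 15586.65
        = 0.64157 m = 64.16 cm


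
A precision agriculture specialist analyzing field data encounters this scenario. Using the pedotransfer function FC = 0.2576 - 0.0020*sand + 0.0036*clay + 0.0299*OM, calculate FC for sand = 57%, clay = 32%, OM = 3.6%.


FC = 0.2576 - 0.0020*57 + 0.0036*32 + 0.0299*3.6
   = 0.2576 - 0.1140 + 0.1152 + 0.1076
   = 0.3664


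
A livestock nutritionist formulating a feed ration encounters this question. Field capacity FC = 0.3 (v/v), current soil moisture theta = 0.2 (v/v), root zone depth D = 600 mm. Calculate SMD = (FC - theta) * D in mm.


SMD = (FC - theta) * D
    = (0.3 - 0.2) * 600
    = 0.100 * 600
    = 60 mm


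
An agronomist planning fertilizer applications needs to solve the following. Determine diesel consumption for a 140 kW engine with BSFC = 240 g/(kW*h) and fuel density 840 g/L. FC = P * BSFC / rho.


FC = P * BSFC / rho_fuel
   = 140 * 240 / 840
   = 33600 / 840
   = 40 L/h


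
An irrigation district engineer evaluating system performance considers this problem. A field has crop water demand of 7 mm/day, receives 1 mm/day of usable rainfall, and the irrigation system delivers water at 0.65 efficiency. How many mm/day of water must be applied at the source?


IWR = (ETc - Pe) / Ea
    = (7 - 1) / 0.65
    = 6 / 0.65
    = 9.23 mm/day


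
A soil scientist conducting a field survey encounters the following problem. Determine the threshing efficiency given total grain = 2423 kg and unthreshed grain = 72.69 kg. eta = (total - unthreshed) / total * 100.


eta = (total - unthreshed) / total * 100
    = (2423 - 72.69) / 2423 * 100
    = 2350.31 / 2423 * 100
    = 97%


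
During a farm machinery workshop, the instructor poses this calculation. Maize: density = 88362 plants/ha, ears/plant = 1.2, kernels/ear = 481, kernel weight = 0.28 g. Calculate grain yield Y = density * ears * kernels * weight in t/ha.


Y = density * ears * kernels * kw
  = 88362 * 1.2 * 481 * 0.28 g/ha
  = 14280712.99 g/ha
  = 14280.71 kg/ha = 14.28 t/ha


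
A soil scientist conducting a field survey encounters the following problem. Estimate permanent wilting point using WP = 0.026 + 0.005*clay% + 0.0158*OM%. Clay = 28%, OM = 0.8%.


WP = 0.026 + 0.005*28 + 0.0158*0.8
   = 0.026 + 0.1400 + 0.0126
   = 0.1786


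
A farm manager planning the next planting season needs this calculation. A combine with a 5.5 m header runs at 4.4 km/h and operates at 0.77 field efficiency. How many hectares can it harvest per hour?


C = w * v * eta_f / 10
  = 5.5 * 4.4 * 0.77 / 10
  = 18.63 / 10
  = 1.86 ha/h


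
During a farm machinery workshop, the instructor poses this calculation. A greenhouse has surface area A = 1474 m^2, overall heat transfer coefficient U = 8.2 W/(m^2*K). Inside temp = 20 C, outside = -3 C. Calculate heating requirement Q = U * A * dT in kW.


dT = 20 - (-3) = 23 K
Q = U * A * dT
  = 8.2 * 1474 * 23
  = 277996.40 W = 278.00 kW


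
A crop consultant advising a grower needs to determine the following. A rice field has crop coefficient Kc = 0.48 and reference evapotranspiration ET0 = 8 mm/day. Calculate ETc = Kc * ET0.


ETc = Kc * ET0
    = 0.48 * 8
    = 3.84 mm/day


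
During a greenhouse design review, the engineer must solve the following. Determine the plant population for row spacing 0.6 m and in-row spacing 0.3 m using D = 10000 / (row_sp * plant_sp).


D = 10000 / (row_sp * plant_sp)
  = 10000 / (0.6 * 0.3)
  = 10000 / 0.1800
  = 55555.56 plants/ha


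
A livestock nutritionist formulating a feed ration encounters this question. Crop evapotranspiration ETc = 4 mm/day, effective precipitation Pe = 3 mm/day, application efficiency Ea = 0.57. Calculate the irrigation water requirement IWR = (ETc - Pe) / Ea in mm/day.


IWR = (ETc - Pe) / Ea
    = (4 - 3) / 0.57
    = 1 / 0.57
    = 1.75 mm/day
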